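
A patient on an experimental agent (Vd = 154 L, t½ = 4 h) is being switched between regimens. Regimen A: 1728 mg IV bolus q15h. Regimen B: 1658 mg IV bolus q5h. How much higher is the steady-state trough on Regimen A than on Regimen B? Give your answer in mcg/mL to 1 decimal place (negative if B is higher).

Regimen A: f = (1/2)^(15/4) ≈ 0.0743; Cmin,ss = (1728/154)·f/(1−f) ≈ 0.901 mcg/mL.
Regimen B: f = (1/2)^(5/4) ≈ 0.4204; Cmin,ss = (1658/154)·f/(1−f) ≈ 7.809 mcg/mL.
Difference ≈ 0.901 − 7.809 ≈ -6.908 mcg/mL.

-6.9 mcg/mL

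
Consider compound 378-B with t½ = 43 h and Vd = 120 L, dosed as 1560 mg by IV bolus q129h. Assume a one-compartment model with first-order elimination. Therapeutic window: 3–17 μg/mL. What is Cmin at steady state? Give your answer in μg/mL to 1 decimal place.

1.9 μg/mL

The dosing interval is 3 half-lives, so f = 2^(−3) = 0.125.
At steady state, R = 1/(1 − 0.125) = 8/7.
Single-dose peak C₀ = D/Vd = 1560/120 = 13 μg/mL.
Steady-state peak Cmax,ss = C₀·R = 13 × 8/7 ≈ 14.857 μg/mL.
Steady-state trough Cmin,ss = Cmax,ss·f ≈ 14.857 × 0.125 ≈ 1.857 μg/mL.
Trough 1.9 μg/mL vs MEC 3 μg/mL: subtherapeutic.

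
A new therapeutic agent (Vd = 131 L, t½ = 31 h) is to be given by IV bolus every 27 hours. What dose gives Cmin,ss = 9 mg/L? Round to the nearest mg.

τ/t½ = 27/31 ≈ 0.87097, so f = (1/2)^(27/31) ≈ 0.546780.
Cmin,ss = (D/Vd)·f/(1−f), so D = Cmin,ss·Vd·(1−f)/f.
D = 9 × 131 × (1−f)/f ≈ 9 × 131 × 0.82889 ≈ 977.26 mg.

977 mg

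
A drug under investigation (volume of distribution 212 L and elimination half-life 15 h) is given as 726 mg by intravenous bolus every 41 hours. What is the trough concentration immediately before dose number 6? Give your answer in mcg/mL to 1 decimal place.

f = (1/2)^(τ/t½) = (1/2)^(41/15) ≈ 0.1504.
C₀ = D/Vd = 726/212 ≈ 3.425 mcg/mL.
Before the 6th dose, 5 doses have been given. Superposition: Cmin = C₀·(f + f² + … + f^5).
≈ 3.425 × (0.1504 + 0.0226 + 0.0034 + 0.0005 + 0.0001) ≈ 3.425 × 0.1770 ≈ 0.606 mcg/mL.

0.6 mcg/mL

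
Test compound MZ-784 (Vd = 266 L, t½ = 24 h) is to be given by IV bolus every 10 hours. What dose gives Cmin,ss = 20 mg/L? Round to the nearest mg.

τ/t½ = 10/24 ≈ 0.41667, so f = (1/2)^(10/24) ≈ 0.749154.
Cmin,ss = (D/Vd)·f/(1−f), so D = Cmin,ss·Vd·(1−f)/f.
D = 20 × 266 × (1−f)/f ≈ 20 × 266 × 0.33484 ≈ 1781.35 mg.

1781 mg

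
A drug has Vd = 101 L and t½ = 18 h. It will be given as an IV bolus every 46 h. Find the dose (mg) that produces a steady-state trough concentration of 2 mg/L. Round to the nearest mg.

986 mg

τ/t½ = 46/18 ≈ 2.5556, so f = (1/2)^(46/18) ≈ 0.170099.
Cmin,ss = (D/Vd)·f/(1−f), so D = Cmin,ss·Vd·(1−f)/f.
D = 2 × 101 × (1−f)/f ≈ 2 × 101 × 4.87893 ≈ 985.54 mg.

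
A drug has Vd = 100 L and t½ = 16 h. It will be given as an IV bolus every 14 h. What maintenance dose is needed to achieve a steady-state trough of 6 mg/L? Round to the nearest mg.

τ/t½ = 14/16 ≈ 0.875, so f = (1/2)^(14/16) ≈ 0.545254.
Cmin,ss = (D/Vd)·f/(1−f), so D = Cmin,ss·Vd·(1−f)/f.
D = 6 × 100 × (1−f)/f ≈ 6 × 100 × 0.83401 ≈ 500.41 mg.

500 mg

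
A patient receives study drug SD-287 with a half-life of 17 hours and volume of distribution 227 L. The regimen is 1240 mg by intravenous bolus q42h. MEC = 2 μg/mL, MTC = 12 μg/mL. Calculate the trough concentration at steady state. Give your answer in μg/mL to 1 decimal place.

k = ln2/t½ = ln2/17 ≈ 0.040773 h⁻¹; fraction remaining f = e^(−kτ) = e^(−0.040773×42) ≈ 0.1804.
Accumulation ratio R = 1/(1 − f) ≈ 1/0.8196 ≈ 1.2201.
Each bolus raises the concentration by D/Vd = 1240/227 ≈ 5.463 μg/mL.
Steady-state peak Cmax,ss = C₀·R ≈ 5.463 × 1.2201 ≈ 6.665 μg/mL.
Steady-state trough Cmin,ss = Cmax,ss·f ≈ 6.665 × 0.1804 ≈ 1.202 μg/mL.
Trough 1.2 μg/mL vs MEC 2 μg/mL: subtherapeutic.

1.2 μg/mL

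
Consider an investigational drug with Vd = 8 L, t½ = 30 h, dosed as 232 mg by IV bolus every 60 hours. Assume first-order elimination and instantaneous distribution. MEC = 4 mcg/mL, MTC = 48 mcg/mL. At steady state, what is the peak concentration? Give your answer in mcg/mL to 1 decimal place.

The dosing interval is 2 half-lives, so f = 2^(−2) = 0.25.
Accumulation ratio R = 1/(1 − f) = 1/0.75 = 4/3.
Single-dose peak C₀ = D/Vd = 232/8 = 29 mcg/mL.
Steady-state peak Cmax,ss = C₀·R = 29 × 4/3 ≈ 38.667 mcg/mL.
Peak 38.7 mcg/mL vs MTC 48 mcg/mL: below toxic threshold.

38.7 mcg/mL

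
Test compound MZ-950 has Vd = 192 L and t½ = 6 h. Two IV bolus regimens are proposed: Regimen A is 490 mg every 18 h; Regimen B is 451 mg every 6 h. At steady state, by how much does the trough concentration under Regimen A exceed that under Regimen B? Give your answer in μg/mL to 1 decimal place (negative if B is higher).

-2.0 μg/mL

Regimen A: f = (1/2)^(18/6) ≈ 0.1250; Cmin,ss = (490/192)·f/(1−f) ≈ 0.365 μg/mL.
Regimen B: f = (1/2)^(6/6) ≈ 0.5000; Cmin,ss = (451/192)·f/(1−f) ≈ 2.349 μg/mL.
Difference ≈ 0.365 − 2.349 ≈ -1.984 μg/mL.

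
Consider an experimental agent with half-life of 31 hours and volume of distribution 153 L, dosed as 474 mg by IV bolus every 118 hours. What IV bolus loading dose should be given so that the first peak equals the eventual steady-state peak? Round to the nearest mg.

510 mg

f = (1/2)^(118/31) ≈ 0.071473; accumulation ratio R = 1/(1−f) ≈ 1.07697.
Loading dose to hit Cmax,ss on first dose: D_load = D_maint·R ≈ 474 × 1.07697 ≈ 510.48 mg.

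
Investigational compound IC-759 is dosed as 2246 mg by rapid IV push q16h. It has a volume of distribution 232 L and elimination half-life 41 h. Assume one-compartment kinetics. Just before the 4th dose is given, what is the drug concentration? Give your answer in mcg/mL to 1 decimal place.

f = (1/2)^(τ/t½) = (1/2)^(16/41) ≈ 0.7630.
C₀ = D/Vd = 2246/232 ≈ 9.681 mcg/mL.
Before the 4th dose, 3 doses have been given. Superposition: Cmin = C₀·(f + f² + … + f^3).
≈ 9.681 × (0.7630 + 0.5822 + 0.4442) ≈ 9.681 × 1.7894 ≈ 17.323 mcg/mL.

17.3 mcg/mL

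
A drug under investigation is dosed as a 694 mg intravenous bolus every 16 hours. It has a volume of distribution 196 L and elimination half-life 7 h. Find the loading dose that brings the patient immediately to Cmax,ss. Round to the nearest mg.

873 mg

f = (1/2)^(16/7) ≈ 0.205084; accumulation ratio R = 1/(1−f) ≈ 1.25799.
Loading dose to hit Cmax,ss on first dose: D_load = D_maint·R ≈ 694 × 1.25799 ≈ 873.05 mg.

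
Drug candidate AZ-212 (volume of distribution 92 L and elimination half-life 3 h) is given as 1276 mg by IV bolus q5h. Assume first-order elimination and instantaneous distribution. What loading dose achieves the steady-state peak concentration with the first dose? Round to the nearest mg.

1863 mg

f = (1/2)^(5/3) ≈ 0.314980; accumulation ratio R = 1/(1−f) ≈ 1.45981.
Loading dose to hit Cmax,ss on first dose: D_load = D_maint·R ≈ 1276 × 1.45981 ≈ 1862.72 mg.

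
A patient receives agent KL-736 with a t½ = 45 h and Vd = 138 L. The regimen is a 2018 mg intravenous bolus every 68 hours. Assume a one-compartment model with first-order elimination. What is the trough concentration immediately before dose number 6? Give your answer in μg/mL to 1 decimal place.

7.9 μg/mL

f = (1/2)^(τ/t½) = (1/2)^(68/45) ≈ 0.3508.
C₀ = D/Vd = 2018/138 ≈ 14.623 μg/mL.
Before the 6th dose, 5 doses have been given. Superposition: Cmin = C₀·(f + f² + … + f^5).
≈ 14.623 × (0.3508 + 0.1231 + 0.0432 + 0.0151 + 0.0053) ≈ 14.623 × 0.5375 ≈ 7.860 μg/mL.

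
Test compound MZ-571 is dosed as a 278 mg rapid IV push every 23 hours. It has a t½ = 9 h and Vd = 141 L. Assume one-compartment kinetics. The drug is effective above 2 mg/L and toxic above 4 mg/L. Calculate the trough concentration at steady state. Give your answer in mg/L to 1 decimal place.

0.4 mg/L

Over one 23-h interval, 23/9 ≈ 2.5556 half-lives elapse, leaving f ≈ 0.1701 of each dose.
At steady state, accumulation factor R = 1/(1 − e^(−kτ)) ≈ 1.2050.
Single-dose peak C₀ = D/Vd = 278/141 ≈ 1.972 mg/L.
Steady-state peak Cmax,ss = C₀·R ≈ 1.972 × 1.2050 ≈ 2.376 mg/L.
One interval later, Cmin,ss = Cmax,ss·e^(−kτ) ≈ 2.376 × 0.1701 ≈ 0.404 mg/L.
Trough 0.4 mg/L vs MEC 2 mg/L: subtherapeutic.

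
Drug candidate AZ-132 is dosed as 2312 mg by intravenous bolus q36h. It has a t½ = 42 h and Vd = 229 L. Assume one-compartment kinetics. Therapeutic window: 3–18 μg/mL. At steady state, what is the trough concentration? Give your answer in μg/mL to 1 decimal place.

Over one 36-h interval, 36/42 ≈ 0.85714 half-lives elapse, leaving f ≈ 0.5520 of each dose.
Single-dose peak C₀ = D/Vd = 2312/229 ≈ 10.096 μg/mL.
Steady-state trough Cmin,ss = C₀·f/(1−f) ≈ 10.096 × 0.5520/0.4480 ≈ 12.440 μg/mL.
Trough 12.4 μg/mL vs MEC 3 μg/mL: adequate.

12.4 μg/mL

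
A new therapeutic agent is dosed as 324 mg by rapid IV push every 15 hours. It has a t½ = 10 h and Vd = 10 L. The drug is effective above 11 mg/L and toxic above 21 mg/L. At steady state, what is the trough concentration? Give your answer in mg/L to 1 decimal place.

17.7 mg/L

Over one 15-h interval, 15/10 ≈ 1.5 half-lives elapse, leaving f ≈ 0.3536 of each dose.
Single-dose peak C₀ = D/Vd = 324/10 ≈ 32.400 mg/L.
Steady-state trough Cmin,ss = C₀·f/(1−f) ≈ 32.400 × 0.3536/0.6464 ≈ 17.724 mg/L.
Trough 17.7 mg/L vs MEC 11 mg/L: adequate.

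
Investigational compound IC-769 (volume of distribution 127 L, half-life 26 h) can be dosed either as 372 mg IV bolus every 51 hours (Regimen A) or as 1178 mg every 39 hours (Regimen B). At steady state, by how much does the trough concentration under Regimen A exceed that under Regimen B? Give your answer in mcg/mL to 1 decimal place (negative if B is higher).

-4.1 mcg/mL

Regimen A: f = (1/2)^(51/26) ≈ 0.2568; Cmin,ss = (372/127)·f/(1−f) ≈ 1.012 mcg/mL.
Regimen B: f = (1/2)^(39/26) ≈ 0.3536; Cmin,ss = (1178/127)·f/(1−f) ≈ 5.074 mcg/mL.
Difference ≈ 1.012 − 5.074 ≈ -4.062 mcg/mL.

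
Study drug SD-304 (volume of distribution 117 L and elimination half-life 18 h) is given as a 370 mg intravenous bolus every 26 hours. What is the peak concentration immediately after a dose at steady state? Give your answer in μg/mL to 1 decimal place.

k = ln2/t½ = ln2/18 ≈ 0.038508 h⁻¹; fraction remaining f = e^(−kτ) = e^(−0.038508×26) ≈ 0.3674.
Accumulation ratio R = 1/(1 − f) ≈ 1/0.6326 ≈ 1.5808.
Each bolus raises the concentration by D/Vd = 370/117 ≈ 3.162 μg/mL.
Cmax,ss = C₀/(1 − f) ≈ 3.162/0.6326 ≈ 4.998 μg/mL.

5.0 μg/mL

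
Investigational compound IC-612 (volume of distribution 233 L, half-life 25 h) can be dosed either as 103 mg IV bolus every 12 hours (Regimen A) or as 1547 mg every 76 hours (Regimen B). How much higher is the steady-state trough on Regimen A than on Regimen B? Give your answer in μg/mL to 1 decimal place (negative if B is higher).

Regimen A: f = (1/2)^(12/25) ≈ 0.7170; Cmin,ss = (103/233)·f/(1−f) ≈ 1.120 μg/mL.
Regimen B: f = (1/2)^(76/25) ≈ 0.1216; Cmin,ss = (1547/233)·f/(1−f) ≈ 0.919 μg/mL.
Difference ≈ 1.120 − 0.919 ≈ 0.201 μg/mL.

0.2 μg/mL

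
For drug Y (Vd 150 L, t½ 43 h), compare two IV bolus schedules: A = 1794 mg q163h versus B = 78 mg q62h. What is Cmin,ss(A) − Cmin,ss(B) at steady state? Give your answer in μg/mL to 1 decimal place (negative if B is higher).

Regimen A: f = (1/2)^(163/43) ≈ 0.0723; Cmin,ss = (1794/150)·f/(1−f) ≈ 0.932 μg/mL.
Regimen B: f = (1/2)^(62/43) ≈ 0.3681; Cmin,ss = (78/150)·f/(1−f) ≈ 0.303 μg/mL.
Difference ≈ 0.932 − 0.303 ≈ 0.629 μg/mL.

0.6 μg/mL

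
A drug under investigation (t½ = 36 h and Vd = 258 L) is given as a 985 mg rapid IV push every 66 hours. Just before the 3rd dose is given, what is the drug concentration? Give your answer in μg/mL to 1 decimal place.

f = (1/2)^(τ/t½) = (1/2)^(66/36) ≈ 0.2806.
C₀ = D/Vd = 985/258 ≈ 3.818 μg/mL.
Before the 3rd dose, 2 doses have been given. Superposition: Cmin = C₀·(f + f²).
≈ 3.818 × (0.2806 + 0.0787) ≈ 3.818 × 0.3593 ≈ 1.372 μg/mL.

1.4 μg/mL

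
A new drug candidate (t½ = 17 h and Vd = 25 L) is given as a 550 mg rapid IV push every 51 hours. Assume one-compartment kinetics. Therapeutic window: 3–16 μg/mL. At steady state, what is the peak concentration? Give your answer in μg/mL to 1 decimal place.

The dosing interval is 3 half-lives, so f = 2^(−3) = 0.125.
Accumulation ratio R = 1/(1 − f) = 1/0.875 = 8/7.
Single-dose peak C₀ = D/Vd = 550/25 = 22 μg/mL.
Steady-state peak Cmax,ss = C₀·R = 22 × 8/7 ≈ 25.143 μg/mL.
Peak 25.1 μg/mL vs MTC 16 μg/mL: exceeds toxic threshold.

25.1 μg/mL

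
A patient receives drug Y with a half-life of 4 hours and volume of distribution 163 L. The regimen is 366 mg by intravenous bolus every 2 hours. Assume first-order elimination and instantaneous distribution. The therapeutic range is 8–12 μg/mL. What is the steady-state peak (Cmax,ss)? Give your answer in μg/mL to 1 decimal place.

k = ln2/t½ = ln2/4 ≈ 0.173287 h⁻¹; fraction remaining f = e^(−kτ) = e^(−0.173287×2) ≈ 0.7071.
At steady state, accumulation factor R = 1/(1 − e^(−kτ)) ≈ 3.4141.
Each bolus raises the concentration by D/Vd = 366/163 ≈ 2.245 μg/mL.
Steady-state peak Cmax,ss = C₀·R ≈ 2.245 × 3.4141 ≈ 7.665 μg/mL.
Peak 7.7 μg/mL vs MTC 12 μg/mL: below toxic threshold.

7.7 μg/mL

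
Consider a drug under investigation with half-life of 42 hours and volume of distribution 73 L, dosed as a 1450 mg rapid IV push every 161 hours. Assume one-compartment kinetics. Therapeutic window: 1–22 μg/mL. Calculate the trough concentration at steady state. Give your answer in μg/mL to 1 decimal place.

Over one 161-h interval, 161/42 ≈ 3.8333 half-lives elapse, leaving f ≈ 0.0702 of each dose.
Each bolus raises the concentration by D/Vd = 1450/73 ≈ 19.863 μg/mL.
Steady-state trough Cmin,ss = C₀·f/(1−f) ≈ 19.863 × 0.0702/0.9298 ≈ 1.500 μg/mL.
Trough 1.5 μg/mL vs MEC 1 μg/mL: adequate.

1.5 μg/mL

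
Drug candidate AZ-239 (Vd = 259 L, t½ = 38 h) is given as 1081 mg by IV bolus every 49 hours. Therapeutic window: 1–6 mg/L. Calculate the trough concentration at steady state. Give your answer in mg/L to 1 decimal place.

k = ln2/t½ = ln2/38 ≈ 0.018241 h⁻¹; fraction remaining f = e^(−kτ) = e^(−0.018241×49) ≈ 0.4091.
At steady state, accumulation factor R = 1/(1 − e^(−kτ)) ≈ 1.6923.
Each bolus raises the concentration by D/Vd = 1081/259 ≈ 4.174 mg/L.
Cmax,ss = C₀/(1 − f) ≈ 4.174/0.5909 ≈ 7.064 mg/L.
Steady-state trough Cmin,ss = Cmax,ss·f ≈ 7.064 × 0.4091 ≈ 2.890 mg/L.
Trough 2.9 mg/L vs MEC 1 mg/L: adequate.

2.9 mg/L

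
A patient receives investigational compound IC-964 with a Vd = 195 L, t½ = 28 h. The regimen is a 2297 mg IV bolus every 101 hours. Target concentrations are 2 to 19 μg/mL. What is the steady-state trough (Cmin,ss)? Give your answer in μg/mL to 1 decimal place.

1.1 μg/mL

k = ln2/t½ = ln2/28 ≈ 0.024755 h⁻¹; fraction remaining f = e^(−kτ) = e^(−0.024755×101) ≈ 0.0821.
Each bolus raises the concentration by D/Vd = 2297/195 ≈ 11.779 μg/mL.
Steady-state trough Cmin,ss = C₀·f/(1−f) ≈ 11.779 × 0.0821/0.9179 ≈ 1.054 μg/mL.
Trough 1.1 μg/mL vs MEC 2 μg/mL: subtherapeutic.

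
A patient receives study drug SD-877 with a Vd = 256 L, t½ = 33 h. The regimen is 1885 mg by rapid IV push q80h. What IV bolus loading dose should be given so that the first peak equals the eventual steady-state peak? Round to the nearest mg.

2317 mg

f = (1/2)^(80/33) ≈ 0.186307; accumulation ratio R = 1/(1−f) ≈ 1.22896.
Loading dose to hit Cmax,ss on first dose: D_load = D_maint·R ≈ 1885 × 1.22896 ≈ 2316.59 mg.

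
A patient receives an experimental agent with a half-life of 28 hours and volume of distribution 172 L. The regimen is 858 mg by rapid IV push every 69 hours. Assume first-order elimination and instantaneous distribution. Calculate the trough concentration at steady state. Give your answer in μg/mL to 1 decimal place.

1.1 μg/mL

Over one 69-h interval, 69/28 ≈ 2.4643 half-lives elapse, leaving f ≈ 0.1812 of each dose.
Accumulation ratio R = 1/(1 − f) ≈ 1/0.8188 ≈ 1.2213.
Single-dose peak C₀ = D/Vd = 858/172 ≈ 4.988 μg/mL.
Cmax,ss = C₀/(1 − f) ≈ 4.988/0.8188 ≈ 6.092 μg/mL.
Steady-state trough Cmin,ss = Cmax,ss·f ≈ 6.092 × 0.1812 ≈ 1.104 μg/mL.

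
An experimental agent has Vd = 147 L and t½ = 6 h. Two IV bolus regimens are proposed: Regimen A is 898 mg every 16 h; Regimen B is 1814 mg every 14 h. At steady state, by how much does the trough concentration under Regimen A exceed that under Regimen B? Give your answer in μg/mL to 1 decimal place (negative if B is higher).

-1.9 μg/mL

Regimen A: f = (1/2)^(16/6) ≈ 0.1575; Cmin,ss = (898/147)·f/(1−f) ≈ 1.142 μg/mL.
Regimen B: f = (1/2)^(14/6) ≈ 0.1984; Cmin,ss = (1814/147)·f/(1−f) ≈ 3.054 μg/mL.
Difference ≈ 1.142 − 3.054 ≈ -1.912 μg/mL.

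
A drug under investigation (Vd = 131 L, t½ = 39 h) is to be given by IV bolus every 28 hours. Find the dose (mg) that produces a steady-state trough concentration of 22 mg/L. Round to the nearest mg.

1858 mg

τ/t½ = 28/39 ≈ 0.71795, so f = (1/2)^(28/39) ≈ 0.607961.
Cmin,ss = (D/Vd)·f/(1−f), so D = Cmin,ss·Vd·(1−f)/f.
D = 22 × 131 × (1−f)/f ≈ 22 × 131 × 0.64484 ≈ 1858.43 mg.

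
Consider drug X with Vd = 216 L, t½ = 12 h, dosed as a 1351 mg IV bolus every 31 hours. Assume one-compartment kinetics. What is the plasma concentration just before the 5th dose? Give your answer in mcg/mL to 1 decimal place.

1.3 mcg/mL

f = (1/2)^(τ/t½) = (1/2)^(31/12) ≈ 0.1669.
C₀ = D/Vd = 1351/216 ≈ 6.255 mcg/mL.
Before the 5th dose, 4 doses have been given. Superposition: Cmin = C₀·(f + f² + … + f^4).
≈ 6.255 × (0.1669 + 0.0279 + 0.0046 + 0.0008) ≈ 6.255 × 0.2002 ≈ 1.252 mcg/mL.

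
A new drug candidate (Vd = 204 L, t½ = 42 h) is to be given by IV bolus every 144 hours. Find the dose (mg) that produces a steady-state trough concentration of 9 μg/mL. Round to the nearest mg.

17933 mg

τ/t½ = 144/42 ≈ 3.4286, so f = (1/2)^(144/42) ≈ 0.092875.
Cmin,ss = (D/Vd)·f/(1−f), so D = Cmin,ss·Vd·(1−f)/f.
D = 9 × 204 × (1−f)/f ≈ 9 × 204 × 9.76716 ≈ 17932.51 mg.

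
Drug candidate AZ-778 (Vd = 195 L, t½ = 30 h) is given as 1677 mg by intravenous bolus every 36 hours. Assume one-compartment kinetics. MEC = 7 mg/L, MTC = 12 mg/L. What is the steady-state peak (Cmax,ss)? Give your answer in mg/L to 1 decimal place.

Over one 36-h interval, 36/30 ≈ 1.2 half-lives elapse, leaving f ≈ 0.4353 of each dose.
At steady state, accumulation factor R = 1/(1 − e^(−kτ)) ≈ 1.7709.
Each bolus raises the concentration by D/Vd = 1677/195 ≈ 8.600 mg/L.
Cmax,ss = C₀/(1 − f) ≈ 8.600/0.5647 ≈ 15.229 mg/L.
Peak 15.2 mg/L vs MTC 12 mg/L: exceeds toxic threshold.

15.2 mg/L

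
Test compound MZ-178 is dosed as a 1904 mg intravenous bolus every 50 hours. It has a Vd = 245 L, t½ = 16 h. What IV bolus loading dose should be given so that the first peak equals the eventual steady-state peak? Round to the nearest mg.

f = (1/2)^(50/16) ≈ 0.114626; accumulation ratio R = 1/(1−f) ≈ 1.12947.
Loading dose to hit Cmax,ss on first dose: D_load = D_maint·R ≈ 1904 × 1.12947 ≈ 2150.51 mg.

2151 mg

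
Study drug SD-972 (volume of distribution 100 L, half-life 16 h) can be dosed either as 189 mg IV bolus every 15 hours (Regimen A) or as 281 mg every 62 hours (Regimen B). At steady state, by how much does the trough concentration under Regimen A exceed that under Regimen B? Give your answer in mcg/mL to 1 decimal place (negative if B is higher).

1.9 mcg/mL

Regimen A: f = (1/2)^(15/16) ≈ 0.5221; Cmin,ss = (189/100)·f/(1−f) ≈ 2.065 mcg/mL.
Regimen B: f = (1/2)^(62/16) ≈ 0.0682; Cmin,ss = (281/100)·f/(1−f) ≈ 0.206 mcg/mL.
Difference ≈ 2.065 − 0.206 ≈ 1.859 mcg/mL.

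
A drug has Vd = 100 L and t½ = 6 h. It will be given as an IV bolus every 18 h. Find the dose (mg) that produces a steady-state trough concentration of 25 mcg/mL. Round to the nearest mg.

τ/t½ = 18/6 ≈ 3, so f = (1/2)^(18/6) ≈ 0.125000.
Cmin,ss = (D/Vd)·f/(1−f), so D = Cmin,ss·Vd·(1−f)/f.
D = 25 × 100 × (1−f)/f ≈ 25 × 100 × 7.00000 ≈ 17500.00 mg.

17500 mg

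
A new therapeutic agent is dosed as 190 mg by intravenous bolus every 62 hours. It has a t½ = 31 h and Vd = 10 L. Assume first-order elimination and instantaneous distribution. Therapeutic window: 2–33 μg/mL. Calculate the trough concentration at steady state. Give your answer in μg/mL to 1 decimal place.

6.3 μg/mL

The dosing interval is 2 half-lives, so f = 2^(−2) = 0.25.
At steady state, R = 1/(1 − 0.25) = 4/3.
Single-dose peak C₀ = D/Vd = 190/10 = 19 μg/mL.
Steady-state peak Cmax,ss = C₀·R = 19 × 4/3 ≈ 25.333 μg/mL.
Steady-state trough Cmin,ss = Cmax,ss·f ≈ 25.333 × 0.25 ≈ 6.333 μg/mL.
Trough 6.3 μg/mL vs MEC 2 μg/mL: adequate.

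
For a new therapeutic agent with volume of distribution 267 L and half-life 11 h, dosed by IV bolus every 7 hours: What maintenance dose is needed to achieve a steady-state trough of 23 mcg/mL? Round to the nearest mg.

3405 mg

τ/t½ = 7/11 ≈ 0.63636, so f = (1/2)^(7/11) ≈ 0.643332.
Cmin,ss = (D/Vd)·f/(1−f), so D = Cmin,ss·Vd·(1−f)/f.
D = 23 × 267 × (1−f)/f ≈ 23 × 267 × 0.55441 ≈ 3404.63 mg.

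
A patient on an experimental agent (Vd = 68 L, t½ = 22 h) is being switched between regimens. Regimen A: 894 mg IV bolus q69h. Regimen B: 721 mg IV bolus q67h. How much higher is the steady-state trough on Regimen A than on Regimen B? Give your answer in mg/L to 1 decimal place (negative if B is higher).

0.2 mg/L

Regimen A: f = (1/2)^(69/22) ≈ 0.1137; Cmin,ss = (894/68)·f/(1−f) ≈ 1.687 mg/L.
Regimen B: f = (1/2)^(67/22) ≈ 0.1211; Cmin,ss = (721/68)·f/(1−f) ≈ 1.461 mg/L.
Difference ≈ 1.687 − 1.461 ≈ 0.226 mg/L.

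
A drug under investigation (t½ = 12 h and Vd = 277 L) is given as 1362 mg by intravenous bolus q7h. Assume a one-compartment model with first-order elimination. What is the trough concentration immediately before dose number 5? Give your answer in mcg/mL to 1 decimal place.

7.9 mcg/mL

f = (1/2)^(τ/t½) = (1/2)^(7/12) ≈ 0.6674.
C₀ = D/Vd = 1362/277 ≈ 4.917 mcg/mL.
Before the 5th dose, 4 doses have been given. Superposition: Cmin = C₀·(f + f² + … + f^4).
≈ 4.917 × (0.6674 + 0.4454 + 0.2973 + 0.1984) ≈ 4.917 × 1.6085 ≈ 7.909 mcg/mL.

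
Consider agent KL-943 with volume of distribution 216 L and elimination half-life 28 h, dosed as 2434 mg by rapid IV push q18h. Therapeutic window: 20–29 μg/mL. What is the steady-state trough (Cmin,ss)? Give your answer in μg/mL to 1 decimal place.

τ/t½ = 18/28 ≈ 0.64286, so fraction remaining f = (1/2)^(18/28) ≈ 0.6404.
Each bolus raises the concentration by D/Vd = 2434/216 ≈ 11.269 μg/mL.
Steady-state trough Cmin,ss = C₀·f/(1−f) ≈ 11.269 × 0.6404/0.3596 ≈ 20.069 μg/mL.
Trough 20.1 μg/mL vs MEC 20 μg/mL: adequate.

20.1 μg/mL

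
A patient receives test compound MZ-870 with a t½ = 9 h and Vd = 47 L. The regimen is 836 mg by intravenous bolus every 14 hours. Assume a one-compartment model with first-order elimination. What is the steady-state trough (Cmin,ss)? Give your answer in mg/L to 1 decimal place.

τ/t½ = 14/9 ≈ 1.5556, so fraction remaining f = (1/2)^(14/9) ≈ 0.3402.
At steady state, accumulation factor R = 1/(1 − e^(−kτ)) ≈ 1.5156.
Each bolus raises the concentration by D/Vd = 836/47 ≈ 17.787 mg/L.
Steady-state peak Cmax,ss = C₀·R ≈ 17.787 × 1.5156 ≈ 26.958 mg/L.
Steady-state trough Cmin,ss = Cmax,ss·f ≈ 26.958 × 0.3402 ≈ 9.171 mg/L.

9.2 mg/L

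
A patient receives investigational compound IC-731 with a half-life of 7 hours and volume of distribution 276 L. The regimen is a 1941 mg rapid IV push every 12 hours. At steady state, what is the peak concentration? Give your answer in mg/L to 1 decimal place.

k = ln2/t½ = ln2/7 ≈ 0.099021 h⁻¹; fraction remaining f = e^(−kτ) = e^(−0.099021×12) ≈ 0.3048.
At steady state, accumulation factor R = 1/(1 − e^(−kτ)) ≈ 1.4384.
Single-dose peak C₀ = D/Vd = 1941/276 ≈ 7.033 mg/L.
Steady-state peak Cmax,ss = C₀·R ≈ 7.033 × 1.4384 ≈ 10.116 mg/L.

10.1 mg/L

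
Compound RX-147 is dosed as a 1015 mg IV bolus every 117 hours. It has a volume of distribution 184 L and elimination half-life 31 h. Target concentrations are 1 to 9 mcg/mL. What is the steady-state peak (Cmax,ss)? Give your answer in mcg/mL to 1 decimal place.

6.0 mcg/mL

k = ln2/t½ = ln2/31 ≈ 0.022360 h⁻¹; fraction remaining f = e^(−kτ) = e^(−0.022360×117) ≈ 0.0731.
At steady state, accumulation factor R = 1/(1 − e^(−kτ)) ≈ 1.0789.
Each bolus raises the concentration by D/Vd = 1015/184 ≈ 5.516 mcg/mL.
Steady-state peak Cmax,ss = C₀·R ≈ 5.516 × 1.0789 ≈ 5.951 mcg/mL.
Peak 6.0 mcg/mL vs MTC 9 mcg/mL: below toxic threshold.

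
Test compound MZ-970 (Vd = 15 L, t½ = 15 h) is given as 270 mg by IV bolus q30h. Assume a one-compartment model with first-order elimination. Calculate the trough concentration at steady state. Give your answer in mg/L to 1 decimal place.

6.0 mg/L

τ = 30 h = 2 half-lives, so f = (1/2)^2 = 0.25.
At steady state, R = 1/(1 − 0.25) = 4/3.
Single-dose peak C₀ = D/Vd = 270/15 = 18 mg/L.
Steady-state peak Cmax,ss = C₀·R = 18 × 4/3 ≈ 24.000 mg/L.
Steady-state trough Cmin,ss = Cmax,ss·f ≈ 24.000 × 0.25 ≈ 6.000 mg/L.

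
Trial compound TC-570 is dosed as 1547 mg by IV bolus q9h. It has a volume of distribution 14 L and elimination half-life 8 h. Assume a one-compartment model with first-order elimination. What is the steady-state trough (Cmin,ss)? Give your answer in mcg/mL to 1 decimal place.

τ/t½ = 9/8 ≈ 1.125, so fraction remaining f = (1/2)^(9/8) ≈ 0.4585.
At steady state, accumulation factor R = 1/(1 − e^(−kτ)) ≈ 1.8467.
Each bolus raises the concentration by D/Vd = 1547/14 ≈ 110.500 mcg/mL.
Cmax,ss = C₀/(1 − f) ≈ 110.500/0.5415 ≈ 204.063 mcg/mL.
One interval later, Cmin,ss = Cmax,ss·e^(−kτ) ≈ 204.063 × 0.4585 ≈ 93.563 mcg/mL.

93.6 mcg/mL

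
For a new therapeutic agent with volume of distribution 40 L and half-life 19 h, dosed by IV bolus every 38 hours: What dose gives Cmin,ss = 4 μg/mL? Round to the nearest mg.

480 mg

τ/t½ = 38/19 ≈ 2, so f = (1/2)^(38/19) ≈ 0.250000.
Cmin,ss = (D/Vd)·f/(1−f), so D = Cmin,ss·Vd·(1−f)/f.
D = 4 × 40 × (1−f)/f ≈ 4 × 40 × 3.00000 ≈ 480.00 mg.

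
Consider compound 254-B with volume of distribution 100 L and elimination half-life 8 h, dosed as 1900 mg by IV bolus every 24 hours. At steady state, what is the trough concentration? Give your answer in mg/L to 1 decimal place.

The dosing interval is 3 half-lives, so f = 2^(−3) = 0.125.
Accumulation ratio R = 1/(1 − f) = 1/0.875 = 8/7.
Single-dose peak C₀ = D/Vd = 1900/100 = 19 mg/L.
Steady-state peak Cmax,ss = C₀·R = 19 × 8/7 ≈ 21.714 mg/L.
Steady-state trough Cmin,ss = Cmax,ss·f ≈ 21.714 × 0.125 ≈ 2.714 mg/L.

2.7 mg/L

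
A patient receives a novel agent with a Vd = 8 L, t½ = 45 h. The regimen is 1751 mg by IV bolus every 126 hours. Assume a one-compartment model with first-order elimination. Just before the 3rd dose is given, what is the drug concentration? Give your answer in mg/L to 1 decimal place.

35.9 mg/L

f = (1/2)^(τ/t½) = (1/2)^(126/45) ≈ 0.1436.
C₀ = D/Vd = 1751/8 ≈ 218.875 mg/L.
Before the 3rd dose, 2 doses have been given. Superposition: Cmin = C₀·(f + f²).
≈ 218.875 × (0.1436 + 0.0206) ≈ 218.875 × 0.1642 ≈ 35.939 mg/L.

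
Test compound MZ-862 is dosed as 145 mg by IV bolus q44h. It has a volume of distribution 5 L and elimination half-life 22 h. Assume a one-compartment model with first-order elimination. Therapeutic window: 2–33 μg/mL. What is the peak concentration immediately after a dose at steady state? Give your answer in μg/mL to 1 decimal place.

38.7 μg/mL

τ = 44 h = 2 half-lives, so f = (1/2)^2 = 0.25.
At steady state, R = 1/(1 − 0.25) = 4/3.
Single-dose peak C₀ = D/Vd = 145/5 = 29 μg/mL.
Steady-state peak Cmax,ss = C₀·R = 29 × 4/3 ≈ 38.667 μg/mL.
Peak 38.7 μg/mL vs MTC 33 μg/mL: exceeds toxic threshold.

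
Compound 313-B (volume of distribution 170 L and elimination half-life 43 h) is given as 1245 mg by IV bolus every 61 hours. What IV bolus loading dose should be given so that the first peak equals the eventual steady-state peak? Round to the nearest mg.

1989 mg

f = (1/2)^(61/43) ≈ 0.374074; accumulation ratio R = 1/(1−f) ≈ 1.59763.
Loading dose to hit Cmax,ss on first dose: D_load = D_maint·R ≈ 1245 × 1.59763 ≈ 1989.05 mg.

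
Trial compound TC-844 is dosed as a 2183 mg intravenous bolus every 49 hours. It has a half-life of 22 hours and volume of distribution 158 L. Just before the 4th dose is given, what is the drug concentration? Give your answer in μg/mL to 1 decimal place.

f = (1/2)^(τ/t½) = (1/2)^(49/22) ≈ 0.2136.
C₀ = D/Vd = 2183/158 ≈ 13.816 μg/mL.
Before the 4th dose, 3 doses have been given. Superposition: Cmin = C₀·(f + f² + … + f^3).
≈ 13.816 × (0.2136 + 0.0456 + 0.0097) ≈ 13.816 × 0.2689 ≈ 3.715 μg/mL.

3.7 μg/mL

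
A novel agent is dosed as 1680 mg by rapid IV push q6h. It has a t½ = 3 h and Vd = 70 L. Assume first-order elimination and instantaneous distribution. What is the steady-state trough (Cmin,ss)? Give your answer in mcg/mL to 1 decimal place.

τ = 6 h = 2 half-lives, so f = (1/2)^2 = 0.25.
Accumulation ratio R = 1/(1 − f) = 1/0.75 = 4/3.
Single-dose peak C₀ = D/Vd = 1680/70 = 24 mcg/mL.
Steady-state peak Cmax,ss = C₀·R = 24 × 4/3 ≈ 32.000 mcg/mL.
Steady-state trough Cmin,ss = Cmax,ss·f ≈ 32.000 × 0.25 ≈ 8.000 mcg/mL.

8.0 mcg/mL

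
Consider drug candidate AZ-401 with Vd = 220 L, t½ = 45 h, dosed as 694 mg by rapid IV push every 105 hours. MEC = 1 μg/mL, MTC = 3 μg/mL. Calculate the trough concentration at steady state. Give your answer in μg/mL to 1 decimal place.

0.8 μg/mL

Over one 105-h interval, 105/45 ≈ 2.3333 half-lives elapse, leaving f ≈ 0.1984 of each dose.
At steady state, accumulation factor R = 1/(1 − e^(−kτ)) ≈ 1.2475.
Each bolus raises the concentration by D/Vd = 694/220 ≈ 3.155 μg/mL.
Steady-state peak Cmax,ss = C₀·R ≈ 3.155 × 1.2475 ≈ 3.936 μg/mL.
Steady-state trough Cmin,ss = Cmax,ss·f ≈ 3.936 × 0.1984 ≈ 0.781 μg/mL.
Trough 0.8 μg/mL vs MEC 1 μg/mL: subtherapeutic.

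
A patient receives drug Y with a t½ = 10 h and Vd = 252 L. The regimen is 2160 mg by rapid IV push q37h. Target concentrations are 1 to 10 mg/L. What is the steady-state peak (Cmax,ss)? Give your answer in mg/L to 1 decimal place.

9.3 mg/L

Over one 37-h interval, 37/10 ≈ 3.7 half-lives elapse, leaving f ≈ 0.0769 of each dose.
At steady state, accumulation factor R = 1/(1 − e^(−kτ)) ≈ 1.0833.
Single-dose peak C₀ = D/Vd = 2160/252 ≈ 8.571 mg/L.
Steady-state peak Cmax,ss = C₀·R ≈ 8.571 × 1.0833 ≈ 9.285 mg/L.
Peak 9.3 mg/L vs MTC 10 mg/L: below toxic threshold.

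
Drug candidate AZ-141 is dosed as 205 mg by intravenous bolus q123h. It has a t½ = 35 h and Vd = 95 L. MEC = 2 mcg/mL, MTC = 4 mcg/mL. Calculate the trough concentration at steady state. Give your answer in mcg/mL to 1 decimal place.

0.2 mcg/mL

k = ln2/t½ = ln2/35 ≈ 0.019804 h⁻¹; fraction remaining f = e^(−kτ) = e^(−0.019804×123) ≈ 0.0875.
At steady state, accumulation factor R = 1/(1 − e^(−kτ)) ≈ 1.0959.
Single-dose peak C₀ = D/Vd = 205/95 ≈ 2.158 mcg/mL.
Cmax,ss = C₀/(1 − f) ≈ 2.158/0.9125 ≈ 2.365 mcg/mL.
One interval later, Cmin,ss = Cmax,ss·e^(−kτ) ≈ 2.365 × 0.0875 ≈ 0.207 mcg/mL.
Trough 0.2 mcg/mL vs MEC 2 mcg/mL: subtherapeutic.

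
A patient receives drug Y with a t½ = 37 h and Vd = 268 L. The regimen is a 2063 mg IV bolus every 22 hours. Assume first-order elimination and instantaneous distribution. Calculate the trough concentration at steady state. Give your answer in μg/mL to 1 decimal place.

15.1 μg/mL

Over one 22-h interval, 22/37 ≈ 0.59459 half-lives elapse, leaving f ≈ 0.6622 of each dose.
At steady state, accumulation factor R = 1/(1 − e^(−kτ)) ≈ 2.9603.
Each bolus raises the concentration by D/Vd = 2063/268 ≈ 7.698 μg/mL.
Steady-state peak Cmax,ss = C₀·R ≈ 7.698 × 2.9603 ≈ 22.788 μg/mL.
Steady-state trough Cmin,ss = Cmax,ss·f ≈ 22.788 × 0.6622 ≈ 15.090 μg/mL.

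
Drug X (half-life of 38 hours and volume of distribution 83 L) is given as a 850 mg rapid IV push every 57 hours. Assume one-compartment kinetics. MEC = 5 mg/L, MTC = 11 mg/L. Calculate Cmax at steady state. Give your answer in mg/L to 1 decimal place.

15.8 mg/L

τ/t½ = 57/38 ≈ 1.5, so fraction remaining f = (1/2)^(57/38) ≈ 0.3536.
Accumulation ratio R = 1/(1 − f) ≈ 1/0.6464 ≈ 1.5470.
Each bolus raises the concentration by D/Vd = 850/83 ≈ 10.241 mg/L.
Cmax,ss = C₀/(1 − f) ≈ 10.241/0.6464 ≈ 15.843 mg/L.
Peak 15.8 mg/L vs MTC 11 mg/L: exceeds toxic threshold.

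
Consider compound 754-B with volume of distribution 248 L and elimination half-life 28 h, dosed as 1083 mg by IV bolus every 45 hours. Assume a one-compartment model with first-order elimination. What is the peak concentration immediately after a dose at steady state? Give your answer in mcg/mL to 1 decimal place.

Over one 45-h interval, 45/28 ≈ 1.6071 half-lives elapse, leaving f ≈ 0.3282 of each dose.
At steady state, accumulation factor R = 1/(1 − e^(−kτ)) ≈ 1.4885.
Each bolus raises the concentration by D/Vd = 1083/248 ≈ 4.367 mcg/mL.
Steady-state peak Cmax,ss = C₀·R ≈ 4.367 × 1.4885 ≈ 6.500 mcg/mL.

6.5 mcg/mL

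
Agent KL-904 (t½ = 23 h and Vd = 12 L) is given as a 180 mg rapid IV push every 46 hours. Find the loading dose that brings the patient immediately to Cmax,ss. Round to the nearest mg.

f = (1/2)^(46/23) ≈ 0.250000; accumulation ratio R = 1/(1−f) ≈ 1.33333.
Loading dose to hit Cmax,ss on first dose: D_load = D_maint·R ≈ 180 × 1.33333 ≈ 240.00 mg.

240 mg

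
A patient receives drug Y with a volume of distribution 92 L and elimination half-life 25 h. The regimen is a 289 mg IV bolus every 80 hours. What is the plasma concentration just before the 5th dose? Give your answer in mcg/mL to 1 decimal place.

0.4 mcg/mL

f = (1/2)^(τ/t½) = (1/2)^(80/25) ≈ 0.1088.
C₀ = D/Vd = 289/92 ≈ 3.141 mcg/mL.
Before the 5th dose, 4 doses have been given. Superposition: Cmin = C₀·(f + f² + … + f^4).
≈ 3.141 × (0.1088 + 0.0118 + 0.0013 + 0.0001) ≈ 3.141 × 0.1220 ≈ 0.383 mcg/mL.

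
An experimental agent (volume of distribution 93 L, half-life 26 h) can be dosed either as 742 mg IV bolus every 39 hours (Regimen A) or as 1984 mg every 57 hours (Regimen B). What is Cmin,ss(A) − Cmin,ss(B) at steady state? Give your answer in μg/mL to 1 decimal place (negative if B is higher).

Regimen A: f = (1/2)^(39/26) ≈ 0.3536; Cmin,ss = (742/93)·f/(1−f) ≈ 4.364 μg/mL.
Regimen B: f = (1/2)^(57/26) ≈ 0.2188; Cmin,ss = (1984/93)·f/(1−f) ≈ 5.975 μg/mL.
Difference ≈ 4.364 − 5.975 ≈ -1.611 μg/mL.

-1.6 μg/mL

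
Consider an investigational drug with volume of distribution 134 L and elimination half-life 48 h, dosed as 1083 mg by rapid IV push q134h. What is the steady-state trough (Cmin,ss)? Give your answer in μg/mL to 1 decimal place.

Over one 134-h interval, 134/48 ≈ 2.7917 half-lives elapse, leaving f ≈ 0.1444 of each dose.
Each bolus raises the concentration by D/Vd = 1083/134 ≈ 8.082 μg/mL.
Steady-state trough Cmin,ss = C₀·f/(1−f) ≈ 8.082 × 0.1444/0.8556 ≈ 1.364 μg/mL.

1.4 μg/mL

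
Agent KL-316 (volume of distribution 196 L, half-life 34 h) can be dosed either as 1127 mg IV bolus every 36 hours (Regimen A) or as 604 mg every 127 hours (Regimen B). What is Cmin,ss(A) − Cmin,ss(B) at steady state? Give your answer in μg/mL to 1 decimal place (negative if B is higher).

Regimen A: f = (1/2)^(36/34) ≈ 0.4800; Cmin,ss = (1127/196)·f/(1−f) ≈ 5.308 μg/mL.
Regimen B: f = (1/2)^(127/34) ≈ 0.0751; Cmin,ss = (604/196)·f/(1−f) ≈ 0.250 μg/mL.
Difference ≈ 5.308 − 0.250 ≈ 5.058 μg/mL.

5.1 μg/mL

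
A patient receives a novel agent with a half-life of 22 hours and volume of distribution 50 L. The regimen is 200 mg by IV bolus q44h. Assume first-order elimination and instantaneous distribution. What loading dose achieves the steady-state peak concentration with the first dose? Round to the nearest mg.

f = (1/2)^(44/22) ≈ 0.250000; accumulation ratio R = 1/(1−f) ≈ 1.33333.
Loading dose to hit Cmax,ss on first dose: D_load = D_maint·R ≈ 200 × 1.33333 ≈ 266.67 mg.

267 mg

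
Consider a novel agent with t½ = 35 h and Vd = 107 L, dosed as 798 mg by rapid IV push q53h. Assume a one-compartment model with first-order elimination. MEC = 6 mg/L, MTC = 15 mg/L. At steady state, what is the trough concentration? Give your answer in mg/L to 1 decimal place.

k = ln2/t½ = ln2/35 ≈ 0.019804 h⁻¹; fraction remaining f = e^(−kτ) = e^(−0.019804×53) ≈ 0.3501.
Each bolus raises the concentration by D/Vd = 798/107 ≈ 7.458 mg/L.
Steady-state trough Cmin,ss = C₀·f/(1−f) ≈ 7.458 × 0.3501/0.6499 ≈ 4.018 mg/L.
Trough 4.0 mg/L vs MEC 6 mg/L: subtherapeutic.

4.0 mg/L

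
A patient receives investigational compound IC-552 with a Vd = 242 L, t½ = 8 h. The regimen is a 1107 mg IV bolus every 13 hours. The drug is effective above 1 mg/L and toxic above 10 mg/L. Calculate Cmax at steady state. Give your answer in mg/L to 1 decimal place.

Over one 13-h interval, 13/8 ≈ 1.625 half-lives elapse, leaving f ≈ 0.3242 of each dose.
Accumulation ratio R = 1/(1 − f) ≈ 1/0.6758 ≈ 1.4797.
Each bolus raises the concentration by D/Vd = 1107/242 ≈ 4.574 mg/L.
Cmax,ss = C₀/(1 − f) ≈ 4.574/0.6758 ≈ 6.768 mg/L.
Peak 6.8 mg/L vs MTC 10 mg/L: below toxic threshold.

6.8 mg/L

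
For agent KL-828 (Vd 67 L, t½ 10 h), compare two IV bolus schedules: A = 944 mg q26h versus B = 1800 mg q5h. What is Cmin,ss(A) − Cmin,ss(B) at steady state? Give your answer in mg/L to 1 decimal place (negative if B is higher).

Regimen A: f = (1/2)^(26/10) ≈ 0.1649; Cmin,ss = (944/67)·f/(1−f) ≈ 2.782 mg/L.
Regimen B: f = (1/2)^(5/10) ≈ 0.7071; Cmin,ss = (1800/67)·f/(1−f) ≈ 64.857 mg/L.
Difference ≈ 2.782 − 64.857 ≈ -62.075 mg/L.

-62.1 mg/L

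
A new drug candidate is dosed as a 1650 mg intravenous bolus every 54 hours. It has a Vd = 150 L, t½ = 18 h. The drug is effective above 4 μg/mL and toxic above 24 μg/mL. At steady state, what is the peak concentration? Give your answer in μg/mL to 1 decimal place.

12.6 μg/mL

The dosing interval is 3 half-lives, so f = 2^(−3) = 0.125.
At steady state, R = 1/(1 − 0.125) = 8/7.
Single-dose peak C₀ = D/Vd = 1650/150 = 11 μg/mL.
Steady-state peak Cmax,ss = C₀·R = 11 × 8/7 ≈ 12.571 μg/mL.
Peak 12.6 μg/mL vs MTC 24 μg/mL: below toxic threshold.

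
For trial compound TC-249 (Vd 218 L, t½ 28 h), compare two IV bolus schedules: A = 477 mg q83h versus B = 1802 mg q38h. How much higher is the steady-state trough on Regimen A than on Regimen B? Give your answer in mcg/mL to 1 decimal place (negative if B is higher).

-5.0 mcg/mL

Regimen A: f = (1/2)^(83/28) ≈ 0.1281; Cmin,ss = (477/218)·f/(1−f) ≈ 0.321 mcg/mL.
Regimen B: f = (1/2)^(38/28) ≈ 0.3904; Cmin,ss = (1802/218)·f/(1−f) ≈ 5.294 mcg/mL.
Difference ≈ 0.321 − 5.294 ≈ -4.973 mcg/mL.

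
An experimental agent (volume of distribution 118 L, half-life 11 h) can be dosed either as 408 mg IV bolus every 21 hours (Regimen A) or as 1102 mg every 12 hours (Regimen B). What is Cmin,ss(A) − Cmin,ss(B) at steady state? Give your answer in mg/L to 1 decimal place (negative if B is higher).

-7.0 mg/L

Regimen A: f = (1/2)^(21/11) ≈ 0.2663; Cmin,ss = (408/118)·f/(1−f) ≈ 1.255 mg/L.
Regimen B: f = (1/2)^(12/11) ≈ 0.4695; Cmin,ss = (1102/118)·f/(1−f) ≈ 8.265 mg/L.
Difference ≈ 1.255 − 8.265 ≈ -7.010 mg/L.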